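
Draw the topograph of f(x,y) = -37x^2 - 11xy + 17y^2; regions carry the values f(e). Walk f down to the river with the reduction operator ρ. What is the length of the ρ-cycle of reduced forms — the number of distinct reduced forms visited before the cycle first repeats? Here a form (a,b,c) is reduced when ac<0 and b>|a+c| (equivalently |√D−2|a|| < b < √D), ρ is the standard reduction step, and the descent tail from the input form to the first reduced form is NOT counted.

D = 2637, ⌊√D⌋ = 51
descent: ρ → (17,45,-9)  [lands on river]
river: ρ → (-9,45,17)
river: ρ → (17,23,-31)
river: ρ → (-31,39,9)
river: ρ → (9,51,-1)
river: ρ → (-1,51,9)
river: ρ → (9,39,-31)
river: ρ → (-31,23,17)
ρ-cycle length = 8 (tail of 1 descent step not counted)

8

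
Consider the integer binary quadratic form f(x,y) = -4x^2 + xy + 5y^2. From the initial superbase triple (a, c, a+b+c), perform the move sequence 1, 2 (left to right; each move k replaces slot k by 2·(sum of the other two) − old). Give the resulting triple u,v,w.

start (-4,5,2) = (f(1,0),f(0,1),f(1,1))
replace slot 1: 2·(5+2) − (-4) = 18 → (18,5,2)
replace slot 2: 2·(18+2) − 5 = 35 → (18,35,2)

18,35,2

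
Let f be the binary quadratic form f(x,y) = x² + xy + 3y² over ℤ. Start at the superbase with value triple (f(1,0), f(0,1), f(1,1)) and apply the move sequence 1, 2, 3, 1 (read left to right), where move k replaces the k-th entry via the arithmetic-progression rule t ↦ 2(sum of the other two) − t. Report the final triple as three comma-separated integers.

start (1,3,5) = (f(1,0),f(0,1),f(1,1))
replace slot 1: 2·(3+5) − 1 = 15 → (15,3,5)
replace slot 2: 2·(15+5) − 3 = 37 → (15,37,5)
replace slot 3: 2·(15+37) − 5 = 99 → (15,37,99)
replace slot 1: 2·(37+99) − 15 = 257 → (257,37,99)

257,37,99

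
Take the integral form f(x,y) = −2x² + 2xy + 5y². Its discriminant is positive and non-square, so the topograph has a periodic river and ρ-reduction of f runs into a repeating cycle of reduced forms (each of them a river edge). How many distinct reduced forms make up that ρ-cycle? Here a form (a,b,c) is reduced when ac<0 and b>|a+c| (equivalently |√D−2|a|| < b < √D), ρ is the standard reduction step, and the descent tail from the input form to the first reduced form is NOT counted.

D = 44, ⌊√D⌋ = 6
descent: ρ → (5,-2,-2)
descent: ρ → (-2,6,1)  [lands on river]
river: ρ → (1,6,-2)
ρ-cycle length = 2 (tail of 2 descent steps not counted)

2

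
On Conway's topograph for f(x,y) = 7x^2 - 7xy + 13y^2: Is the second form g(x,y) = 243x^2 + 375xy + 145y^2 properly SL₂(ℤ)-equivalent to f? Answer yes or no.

D₁ = -315, D₂ = -315
f: translate: b→7 (≡-7 mod 14), so (7,-7,13)→(7,7,13)
f: reduced (well bottom): (7,7,13) with a≤c, −a<b≤a
g: translate: b→-111 (≡375 mod 486), so (243,375,145)→(243,-111,13)
g: flip: (243,-111,13)→(13,111,243)
g: translate: b→7 (≡111 mod 26), so (13,111,243)→(13,7,7)
g: flip: (13,7,7)→(7,-7,13)
g: translate: b→7 (≡-7 mod 14), so (7,-7,13)→(7,7,13)
g: reduced (well bottom): (7,7,13) with a≤c, −a<b≤a
reduced forms (7, 7, 13) vs (7, 7, 13) ⇒ equivalent

yes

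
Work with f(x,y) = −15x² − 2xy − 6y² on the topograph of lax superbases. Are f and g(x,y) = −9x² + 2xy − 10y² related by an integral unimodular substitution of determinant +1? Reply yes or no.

D₁ = -356, D₂ = -356
f is negative-definite; reduce −f:
−f: flip: (15,2,6)→(6,-2,15)
−f: reduced (well bottom): (6,-2,15) with a≤c, −a<b≤a
flip sign back: reduced form of f is (-6,2,-15)
g is negative-definite; reduce −g:
−g: reduced (well bottom): (9,-2,10) with a≤c, −a<b≤a
flip sign back: reduced form of g is (-9,2,-10)
reduced forms (-6, 2, -15) vs (-9, 2, -10) ⇒ inequivalent

no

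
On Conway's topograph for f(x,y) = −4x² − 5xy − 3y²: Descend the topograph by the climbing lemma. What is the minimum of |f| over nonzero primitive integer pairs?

translate: b→-3 (≡5 mod 8), so (4,5,3)→(4,-3,2)
flip: (4,-3,2)→(2,3,4)
translate: b→-1 (≡3 mod 4), so (2,3,4)→(2,-1,3)
reduced (well bottom): (2,-1,3) with a≤c, −a<b≤a
well minimum |f| = |-2| = 2 (negative-definite)

2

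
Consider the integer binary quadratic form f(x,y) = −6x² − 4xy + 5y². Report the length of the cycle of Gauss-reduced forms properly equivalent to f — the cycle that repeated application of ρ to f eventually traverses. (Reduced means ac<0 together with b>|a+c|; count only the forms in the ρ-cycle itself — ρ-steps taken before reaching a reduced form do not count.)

D = 136, ⌊√D⌋ = 11
descent: ρ → (5,4,-6)  [lands on river]
river: ρ → (-6,8,3)
river: ρ → (3,10,-3)
river: ρ → (-3,8,6)
river: ρ → (6,4,-5)
river: ρ → (-5,6,5)
ρ-cycle length = 6 (tail of 1 descent step not counted)

6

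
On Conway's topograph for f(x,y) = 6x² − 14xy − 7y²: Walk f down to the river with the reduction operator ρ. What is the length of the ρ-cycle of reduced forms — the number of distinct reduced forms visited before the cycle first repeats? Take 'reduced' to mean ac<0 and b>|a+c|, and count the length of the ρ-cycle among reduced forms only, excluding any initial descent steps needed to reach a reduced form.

D = 364, ⌊√D⌋ = 19
descent: ρ → (-7,14,6)  [lands on river]
river: ρ → (6,10,-11)
river: ρ → (-11,12,5)
river: ρ → (5,18,-2)
river: ρ → (-2,18,5)
river: ρ → (5,12,-11)
river: ρ → (-11,10,6)
river: ρ → (6,14,-7)
ρ-cycle length = 8 (tail of 1 descent step not counted)

8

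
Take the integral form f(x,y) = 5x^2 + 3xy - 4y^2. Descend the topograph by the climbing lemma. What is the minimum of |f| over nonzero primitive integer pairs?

river: ρ → (-4,5,4)
river: ρ → (4,3,-5)
river: ρ → (-5,7,2)
river: ρ → (2,9,-1)
river: ρ → (-1,9,2)
river: ρ → (2,7,-5)
river: ρ → (-5,3,4)
river: ρ → (4,5,-4)
river: ρ → (-4,3,5)
river: ρ → (5,7,-2)
river: ρ → (-2,9,1)
river: ρ → (1,9,-2)
river: ρ → (-2,7,5)
river: ρ → (5,3,-4)
closes: descent 0, river 14
min |a| on river = 1

1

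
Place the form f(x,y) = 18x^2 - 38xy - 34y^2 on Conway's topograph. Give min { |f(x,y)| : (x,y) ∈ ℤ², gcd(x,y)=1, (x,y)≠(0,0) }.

descent: ρ → (-34,38,18)  [lands on river]
river: ρ → (18,34,-38)
river: ρ → (-38,42,14)
river: ρ → (14,42,-38)
river: ρ → (-38,34,18)
river: ρ → (18,38,-34)
river: ρ → (-34,30,22)
river: ρ → (22,58,-6)
river: ρ → (-6,62,2)
river: ρ → (2,62,-6)
river: ρ → (-6,58,22)
river: ρ → (22,30,-34)
closes: descent 1, river 12
min |a| on river = 2

2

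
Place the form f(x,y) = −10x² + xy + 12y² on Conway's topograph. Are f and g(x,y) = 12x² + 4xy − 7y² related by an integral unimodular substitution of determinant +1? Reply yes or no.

D₁ = 481, D₂ = 352
discriminants differ ⇒ not SL₂(ℤ)-equivalent

no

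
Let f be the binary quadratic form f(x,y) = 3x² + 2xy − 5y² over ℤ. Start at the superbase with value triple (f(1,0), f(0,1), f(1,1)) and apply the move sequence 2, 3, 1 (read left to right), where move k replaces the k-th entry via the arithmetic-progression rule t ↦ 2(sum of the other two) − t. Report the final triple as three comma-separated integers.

start (3,-5,0) = (f(1,0),f(0,1),f(1,1))
replace slot 2: 2·(3+0) − (-5) = 11 → (3,11,0)
replace slot 3: 2·(3+11) − 0 = 28 → (3,11,28)
replace slot 1: 2·(11+28) − 3 = 75 → (75,11,28)

75,11,28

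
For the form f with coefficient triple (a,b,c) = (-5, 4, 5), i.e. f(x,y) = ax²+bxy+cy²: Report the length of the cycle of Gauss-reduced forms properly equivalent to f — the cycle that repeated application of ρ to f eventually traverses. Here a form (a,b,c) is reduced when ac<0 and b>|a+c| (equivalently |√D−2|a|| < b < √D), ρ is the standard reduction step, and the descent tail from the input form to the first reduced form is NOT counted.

D = 116, ⌊√D⌋ = 10
river: ρ → (5,6,-4)
river: ρ → (-4,10,1)
river: ρ → (1,10,-4)
river: ρ → (-4,6,5)
river: ρ → (5,4,-5)
river: ρ → (-5,6,4)
river: ρ → (4,10,-1)
river: ρ → (-1,10,4)
river: ρ → (4,6,-5)
river: ρ → (-5,4,5)
ρ-cycle length = 10 (tail of 0 descent steps not counted)

10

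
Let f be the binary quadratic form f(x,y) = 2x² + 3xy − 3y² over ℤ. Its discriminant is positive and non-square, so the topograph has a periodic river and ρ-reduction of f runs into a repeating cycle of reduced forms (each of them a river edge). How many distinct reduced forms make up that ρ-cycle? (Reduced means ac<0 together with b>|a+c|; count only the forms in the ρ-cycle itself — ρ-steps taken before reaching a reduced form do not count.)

D = 33, ⌊√D⌋ = 5
river: ρ → (-3,3,2)
river: ρ → (2,5,-1)
river: ρ → (-1,5,2)
river: ρ → (2,3,-3)
ρ-cycle length = 4 (tail of 0 descent steps not counted)

4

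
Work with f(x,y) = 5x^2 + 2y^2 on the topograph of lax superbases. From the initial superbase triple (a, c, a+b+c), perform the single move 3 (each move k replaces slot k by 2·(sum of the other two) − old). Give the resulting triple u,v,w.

start (5,2,7) = (f(1,0),f(0,1),f(1,1))
replace slot 3: 2·(5+2) − 7 = 7 → (5,2,7)

5,2,7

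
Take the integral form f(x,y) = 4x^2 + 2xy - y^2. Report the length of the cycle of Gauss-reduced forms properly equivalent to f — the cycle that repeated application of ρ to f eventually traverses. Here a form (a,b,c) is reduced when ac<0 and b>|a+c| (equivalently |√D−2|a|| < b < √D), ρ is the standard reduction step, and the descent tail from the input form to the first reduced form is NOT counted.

D = 20, ⌊√D⌋ = 4
descent: ρ → (-1,4,1)  [lands on river]
river: ρ → (1,4,-1)
ρ-cycle length = 2 (tail of 1 descent step not counted)

2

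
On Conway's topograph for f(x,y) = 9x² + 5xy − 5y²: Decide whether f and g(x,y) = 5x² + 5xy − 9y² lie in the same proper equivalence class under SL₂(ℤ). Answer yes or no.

D₁ = 205, D₂ = 205
river cycle of f (length 4): (-5, 5, 9), (9, 13, -1), (-1, 13, 9), (9, 5, -5)
river cycle of g (length 4): (-9, 13, 1), (1, 13, -9), (-9, 5, 5), (5, 5, -9)
cycles differ ⇒ inequivalent

no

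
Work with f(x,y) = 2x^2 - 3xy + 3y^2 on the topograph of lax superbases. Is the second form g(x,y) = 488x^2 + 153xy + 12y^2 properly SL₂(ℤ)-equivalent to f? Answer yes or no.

D₁ = -15, D₂ = -15
f: translate: b→1 (≡-3 mod 4), so (2,-3,3)→(2,1,2)
f: reduced (well bottom): (2,1,2) with a≤c, −a<b≤a
g: flip: (488,153,12)→(12,-153,488)
g: translate: b→-9 (≡-153 mod 24), so (12,-153,488)→(12,-9,2)
g: flip: (12,-9,2)→(2,9,12)
g: translate: b→1 (≡9 mod 4), so (2,9,12)→(2,1,2)
g: reduced (well bottom): (2,1,2) with a≤c, −a<b≤a
reduced forms (2, 1, 2) vs (2, 1, 2) ⇒ equivalent

yes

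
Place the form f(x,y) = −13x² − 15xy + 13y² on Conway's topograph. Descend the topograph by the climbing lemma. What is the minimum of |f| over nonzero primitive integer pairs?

descent: ρ → (13,15,-13)  [lands on river]
river: ρ → (-13,11,15)
river: ρ → (15,19,-9)
river: ρ → (-9,17,17)
river: ρ → (17,17,-9)
river: ρ → (-9,19,15)
river: ρ → (15,11,-13)
river: ρ → (-13,15,13)
river: ρ → (13,11,-15)
river: ρ → (-15,19,9)
river: ρ → (9,17,-17)
river: ρ → (-17,17,9)
river: ρ → (9,19,-15)
river: ρ → (-15,11,13)
closes: descent 1, river 14
min |a| on river = 9

9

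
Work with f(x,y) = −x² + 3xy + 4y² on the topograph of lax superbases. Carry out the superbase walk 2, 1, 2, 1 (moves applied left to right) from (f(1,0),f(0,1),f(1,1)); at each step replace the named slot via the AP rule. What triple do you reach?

start (-1,4,6) = (f(1,0),f(0,1),f(1,1))
replace slot 2: 2·((-1)+6) − 4 = 6 → (-1,6,6)
replace slot 1: 2·(6+6) − (-1) = 25 → (25,6,6)
replace slot 2: 2·(25+6) − 6 = 56 → (25,56,6)
replace slot 1: 2·(56+6) − 25 = 99 → (99,56,6)

99,56,6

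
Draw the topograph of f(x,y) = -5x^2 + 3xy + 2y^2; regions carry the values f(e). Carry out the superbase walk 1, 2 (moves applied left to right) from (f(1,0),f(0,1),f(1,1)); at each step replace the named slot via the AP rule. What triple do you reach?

start (-5,2,0) = (f(1,0),f(0,1),f(1,1))
replace slot 1: 2·(2+0) − (-5) = 9 → (9,2,0)
replace slot 2: 2·(9+0) − 2 = 16 → (9,16,0)

9,16,0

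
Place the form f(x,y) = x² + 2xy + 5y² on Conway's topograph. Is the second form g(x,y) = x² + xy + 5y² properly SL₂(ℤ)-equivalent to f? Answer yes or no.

D₁ = -16, D₂ = -19
discriminants differ ⇒ not SL₂(ℤ)-equivalent

no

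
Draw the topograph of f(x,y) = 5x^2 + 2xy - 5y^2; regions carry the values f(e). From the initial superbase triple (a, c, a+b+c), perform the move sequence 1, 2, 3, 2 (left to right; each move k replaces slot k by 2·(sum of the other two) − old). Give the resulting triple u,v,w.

start (5,-5,2) = (f(1,0),f(0,1),f(1,1))
replace slot 1: 2·((-5)+2) − 5 = -11 → (-11,-5,2)
replace slot 2: 2·((-11)+2) − (-5) = -13 → (-11,-13,2)
replace slot 3: 2·((-11)+(-13)) − 2 = -50 → (-11,-13,-50)
replace slot 2: 2·((-11)+(-50)) − (-13) = -109 → (-11,-109,-50)

-11,-109,-50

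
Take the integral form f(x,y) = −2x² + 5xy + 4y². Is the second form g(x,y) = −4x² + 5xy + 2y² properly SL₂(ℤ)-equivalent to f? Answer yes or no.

D₁ = 57, D₂ = 57
river cycle of f (length 6): (4, 3, -3), (-3, 3, 4), (4, 5, -2), (-2, 7, 1), (1, 7, -2), (-2, 5, 4)
river cycle of g (length 6): (2, 7, -1), (-1, 7, 2), (2, 5, -4), (-4, 3, 3), (3, 3, -4), (-4, 5, 2)
cycles differ ⇒ inequivalent

no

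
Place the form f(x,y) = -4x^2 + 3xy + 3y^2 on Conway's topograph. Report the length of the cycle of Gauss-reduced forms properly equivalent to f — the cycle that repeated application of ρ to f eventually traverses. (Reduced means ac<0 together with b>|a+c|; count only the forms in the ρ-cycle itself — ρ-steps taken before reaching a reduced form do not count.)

D = 57, ⌊√D⌋ = 7
river: ρ → (3,3,-4)
river: ρ → (-4,5,2)
river: ρ → (2,7,-1)
river: ρ → (-1,7,2)
river: ρ → (2,5,-4)
river: ρ → (-4,3,3)
ρ-cycle length = 6 (tail of 0 descent steps not counted)

6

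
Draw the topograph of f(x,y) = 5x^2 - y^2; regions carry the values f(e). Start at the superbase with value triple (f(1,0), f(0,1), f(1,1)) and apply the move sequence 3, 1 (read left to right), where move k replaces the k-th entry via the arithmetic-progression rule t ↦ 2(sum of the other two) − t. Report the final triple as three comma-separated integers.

start (5,-1,4) = (f(1,0),f(0,1),f(1,1))
replace slot 3: 2·(5+(-1)) − 4 = 4 → (5,-1,4)
replace slot 1: 2·((-1)+4) − 5 = 1 → (1,-1,4)

1,-1,4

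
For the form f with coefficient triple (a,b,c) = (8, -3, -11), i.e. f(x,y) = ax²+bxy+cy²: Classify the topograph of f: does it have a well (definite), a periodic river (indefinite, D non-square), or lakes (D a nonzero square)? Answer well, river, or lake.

D = b²−4ac = (-3)² − 4·8·(-11) = 361
D = 19² is a perfect square ⇒ form factors over ℤ ⇒ lakes

lake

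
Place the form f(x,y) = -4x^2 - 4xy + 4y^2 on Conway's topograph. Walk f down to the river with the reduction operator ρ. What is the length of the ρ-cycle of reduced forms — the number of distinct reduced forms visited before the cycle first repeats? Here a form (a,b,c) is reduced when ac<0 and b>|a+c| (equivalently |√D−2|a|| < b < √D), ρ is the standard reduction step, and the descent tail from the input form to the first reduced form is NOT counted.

D = 80, ⌊√D⌋ = 8
descent: ρ → (4,4,-4)  [lands on river]
river: ρ → (-4,4,4)
ρ-cycle length = 2 (tail of 1 descent step not counted)

2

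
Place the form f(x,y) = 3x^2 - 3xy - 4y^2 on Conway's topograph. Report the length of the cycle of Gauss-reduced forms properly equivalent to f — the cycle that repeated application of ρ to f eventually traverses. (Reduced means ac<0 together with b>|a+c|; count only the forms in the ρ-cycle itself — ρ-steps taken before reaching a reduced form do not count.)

D = 57, ⌊√D⌋ = 7
descent: ρ → (-4,3,3)  [lands on river]
river: ρ → (3,3,-4)
river: ρ → (-4,5,2)
river: ρ → (2,7,-1)
river: ρ → (-1,7,2)
river: ρ → (2,5,-4)
ρ-cycle length = 6 (tail of 1 descent step not counted)

6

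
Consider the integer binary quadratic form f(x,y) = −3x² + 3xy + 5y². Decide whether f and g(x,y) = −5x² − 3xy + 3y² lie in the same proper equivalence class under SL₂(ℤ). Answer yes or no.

D₁ = 69, D₂ = 69
river cycle of f (length 4): (5, 7, -1), (-1, 7, 5), (5, 3, -3), (-3, 3, 5)
river cycle of g (length 4): (3, 3, -5), (-5, 7, 1), (1, 7, -5), (-5, 3, 3)
cycles differ ⇒ inequivalent

no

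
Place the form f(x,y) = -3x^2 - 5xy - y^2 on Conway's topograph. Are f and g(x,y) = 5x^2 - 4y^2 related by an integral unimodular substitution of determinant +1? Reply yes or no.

D₁ = 13, D₂ = 80
discriminants differ ⇒ not SL₂(ℤ)-equivalent

no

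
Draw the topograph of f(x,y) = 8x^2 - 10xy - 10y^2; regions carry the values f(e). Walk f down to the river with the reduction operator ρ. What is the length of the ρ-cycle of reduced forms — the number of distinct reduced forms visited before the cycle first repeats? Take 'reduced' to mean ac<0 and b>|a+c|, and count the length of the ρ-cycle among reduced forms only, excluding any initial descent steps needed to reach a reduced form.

D = 420, ⌊√D⌋ = 20
descent: ρ → (-10,10,8)  [lands on river]
river: ρ → (8,6,-12)
river: ρ → (-12,18,2)
river: ρ → (2,18,-12)
river: ρ → (-12,6,8)
river: ρ → (8,10,-10)
ρ-cycle length = 6 (tail of 1 descent step not counted)

6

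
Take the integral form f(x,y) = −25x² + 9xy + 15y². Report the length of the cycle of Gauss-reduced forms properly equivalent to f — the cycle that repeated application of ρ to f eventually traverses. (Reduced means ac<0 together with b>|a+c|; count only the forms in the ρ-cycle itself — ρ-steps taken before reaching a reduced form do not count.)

D = 1581, ⌊√D⌋ = 39
descent: ρ → (15,21,-19)  [lands on river]
river: ρ → (-19,17,17)
river: ρ → (17,17,-19)
river: ρ → (-19,21,15)
river: ρ → (15,39,-1)
river: ρ → (-1,39,15)
ρ-cycle length = 6 (tail of 1 descent step not counted)

6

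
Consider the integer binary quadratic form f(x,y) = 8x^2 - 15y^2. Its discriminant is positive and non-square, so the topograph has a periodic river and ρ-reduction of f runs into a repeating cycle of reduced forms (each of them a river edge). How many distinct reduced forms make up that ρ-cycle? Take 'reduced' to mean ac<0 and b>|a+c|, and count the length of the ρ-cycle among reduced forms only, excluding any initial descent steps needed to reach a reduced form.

D = 480, ⌊√D⌋ = 21
descent: ρ → (-15,0,8)
descent: ρ → (8,16,-7)  [lands on river]
river: ρ → (-7,12,12)
river: ρ → (12,12,-7)
river: ρ → (-7,16,8)
ρ-cycle length = 4 (tail of 2 descent steps not counted)

4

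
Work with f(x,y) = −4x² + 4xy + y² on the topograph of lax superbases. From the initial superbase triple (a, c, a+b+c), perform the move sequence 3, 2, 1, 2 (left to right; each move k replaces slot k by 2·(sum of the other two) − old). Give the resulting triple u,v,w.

start (-4,1,1) = (f(1,0),f(0,1),f(1,1))
replace slot 3: 2·((-4)+1) − 1 = -7 → (-4,1,-7)
replace slot 2: 2·((-4)+(-7)) − 1 = -23 → (-4,-23,-7)
replace slot 1: 2·((-23)+(-7)) − (-4) = -56 → (-56,-23,-7)
replace slot 2: 2·((-56)+(-7)) − (-23) = -103 → (-56,-103,-7)

-56,-103,-7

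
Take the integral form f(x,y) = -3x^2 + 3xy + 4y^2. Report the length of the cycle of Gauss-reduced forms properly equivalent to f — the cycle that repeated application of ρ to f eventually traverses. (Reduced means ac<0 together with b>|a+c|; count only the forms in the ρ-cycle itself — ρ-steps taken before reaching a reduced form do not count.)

D = 57, ⌊√D⌋ = 7
river: ρ → (4,5,-2)
river: ρ → (-2,7,1)
river: ρ → (1,7,-2)
river: ρ → (-2,5,4)
river: ρ → (4,3,-3)
river: ρ → (-3,3,4)
ρ-cycle length = 6 (tail of 0 descent steps not counted)

6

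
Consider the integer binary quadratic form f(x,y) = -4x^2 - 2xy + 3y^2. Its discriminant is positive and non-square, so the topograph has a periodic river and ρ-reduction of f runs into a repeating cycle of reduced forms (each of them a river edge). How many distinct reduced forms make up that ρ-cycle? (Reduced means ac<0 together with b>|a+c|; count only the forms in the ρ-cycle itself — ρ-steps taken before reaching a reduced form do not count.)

D = 52, ⌊√D⌋ = 7
descent: ρ → (3,2,-4)  [lands on river]
river: ρ → (-4,6,1)
river: ρ → (1,6,-4)
river: ρ → (-4,2,3)
river: ρ → (3,4,-3)
river: ρ → (-3,2,4)
river: ρ → (4,6,-1)
river: ρ → (-1,6,4)
river: ρ → (4,2,-3)
river: ρ → (-3,4,3)
ρ-cycle length = 10 (tail of 1 descent step not counted)

10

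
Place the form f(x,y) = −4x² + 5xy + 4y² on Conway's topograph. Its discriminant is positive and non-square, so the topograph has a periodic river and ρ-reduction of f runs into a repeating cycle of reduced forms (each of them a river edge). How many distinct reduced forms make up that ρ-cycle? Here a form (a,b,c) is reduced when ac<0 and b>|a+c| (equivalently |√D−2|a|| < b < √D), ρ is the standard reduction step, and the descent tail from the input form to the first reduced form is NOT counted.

D = 89, ⌊√D⌋ = 9
river: ρ → (4,3,-5)
river: ρ → (-5,7,2)
river: ρ → (2,9,-1)
river: ρ → (-1,9,2)
river: ρ → (2,7,-5)
river: ρ → (-5,3,4)
river: ρ → (4,5,-4)
river: ρ → (-4,3,5)
river: ρ → (5,7,-2)
river: ρ → (-2,9,1)
river: ρ → (1,9,-2)
river: ρ → (-2,7,5)
river: ρ → (5,3,-4)
river: ρ → (-4,5,4)
ρ-cycle length = 14 (tail of 0 descent steps not counted)

14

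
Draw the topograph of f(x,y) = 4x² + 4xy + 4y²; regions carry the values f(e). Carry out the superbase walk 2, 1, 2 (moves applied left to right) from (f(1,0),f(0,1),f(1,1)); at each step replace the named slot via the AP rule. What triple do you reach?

start (4,4,12) = (f(1,0),f(0,1),f(1,1))
replace slot 2: 2·(4+12) − 4 = 28 → (4,28,12)
replace slot 1: 2·(28+12) − 4 = 76 → (76,28,12)
replace slot 2: 2·(76+12) − 28 = 148 → (76,148,12)

76,148,12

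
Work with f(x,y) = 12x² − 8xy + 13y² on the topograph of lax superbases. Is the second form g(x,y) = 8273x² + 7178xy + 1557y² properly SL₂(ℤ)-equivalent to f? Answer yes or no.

D₁ = -560, D₂ = -560
f: reduced (well bottom): (12,-8,13) with a≤c, −a<b≤a
g: flip: (8273,7178,1557)→(1557,-7178,8273)
g: translate: b→-950 (≡-7178 mod 3114), so (1557,-7178,8273)→(1557,-950,145)
g: flip: (1557,-950,145)→(145,950,1557)
g: translate: b→80 (≡950 mod 290), so (145,950,1557)→(145,80,12)
g: flip: (145,80,12)→(12,-80,145)
g: translate: b→-8 (≡-80 mod 24), so (12,-80,145)→(12,-8,13)
g: reduced (well bottom): (12,-8,13) with a≤c, −a<b≤a
reduced forms (12, -8, 13) vs (12, -8, 13) ⇒ equivalent

yes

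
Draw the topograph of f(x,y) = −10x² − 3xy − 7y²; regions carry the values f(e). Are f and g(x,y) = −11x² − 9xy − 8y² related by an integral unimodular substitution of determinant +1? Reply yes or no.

D₁ = -271, D₂ = -271
f is negative-definite; reduce −f:
−f: flip: (10,3,7)→(7,-3,10)
−f: reduced (well bottom): (7,-3,10) with a≤c, −a<b≤a
flip sign back: reduced form of f is (-7,3,-10)
g is negative-definite; reduce −g:
−g: flip: (11,9,8)→(8,-9,11)
−g: translate: b→7 (≡-9 mod 16), so (8,-9,11)→(8,7,10)
−g: reduced (well bottom): (8,7,10) with a≤c, −a<b≤a
flip sign back: reduced form of g is (-8,-7,-10)
reduced forms (-7, 3, -10) vs (-8, -7, -10) ⇒ inequivalent

no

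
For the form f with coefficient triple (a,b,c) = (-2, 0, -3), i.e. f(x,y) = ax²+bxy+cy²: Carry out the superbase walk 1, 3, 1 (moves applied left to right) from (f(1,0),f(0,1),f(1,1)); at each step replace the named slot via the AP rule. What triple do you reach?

start (-2,-3,-5) = (f(1,0),f(0,1),f(1,1))
replace slot 1: 2·((-3)+(-5)) − (-2) = -14 → (-14,-3,-5)
replace slot 3: 2·((-14)+(-3)) − (-5) = -29 → (-14,-3,-29)
replace slot 1: 2·((-3)+(-29)) − (-14) = -50 → (-50,-3,-29)

-50,-3,-29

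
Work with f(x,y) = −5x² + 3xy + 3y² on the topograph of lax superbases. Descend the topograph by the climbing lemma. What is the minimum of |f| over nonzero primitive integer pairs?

river: ρ → (3,3,-5)
river: ρ → (-5,7,1)
river: ρ → (1,7,-5)
river: ρ → (-5,3,3)
closes: descent 0, river 4
min |a| on river = 1

1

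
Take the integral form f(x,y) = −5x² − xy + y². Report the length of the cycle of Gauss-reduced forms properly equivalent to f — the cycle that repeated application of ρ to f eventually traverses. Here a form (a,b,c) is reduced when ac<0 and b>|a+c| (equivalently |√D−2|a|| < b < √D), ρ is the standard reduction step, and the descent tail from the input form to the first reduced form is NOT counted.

D = 21, ⌊√D⌋ = 4
descent: ρ → (1,3,-3)  [lands on river]
river: ρ → (-3,3,1)
ρ-cycle length = 2 (tail of 1 descent step not counted)

2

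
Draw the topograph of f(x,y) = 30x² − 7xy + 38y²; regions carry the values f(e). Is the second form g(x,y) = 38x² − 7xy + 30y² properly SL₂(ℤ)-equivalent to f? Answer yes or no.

D₁ = -4511, D₂ = -4511
f: reduced (well bottom): (30,-7,38) with a≤c, −a<b≤a
g: flip: (38,-7,30)→(30,7,38)
g: reduced (well bottom): (30,7,38) with a≤c, −a<b≤a
reduced forms (30, -7, 38) vs (30, 7, 38) ⇒ inequivalent

no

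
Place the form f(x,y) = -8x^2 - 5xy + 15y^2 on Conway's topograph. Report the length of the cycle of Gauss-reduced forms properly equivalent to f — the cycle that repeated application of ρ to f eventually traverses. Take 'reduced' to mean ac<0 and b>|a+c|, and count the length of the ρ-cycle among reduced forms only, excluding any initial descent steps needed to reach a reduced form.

D = 505, ⌊√D⌋ = 22
descent: ρ → (15,5,-8)
descent: ρ → (-8,11,12)  [lands on river]
river: ρ → (12,13,-7)
river: ρ → (-7,15,10)
river: ρ → (10,5,-12)
river: ρ → (-12,19,3)
river: ρ → (3,17,-18)
river: ρ → (-18,19,2)
river: ρ → (2,21,-8)
ρ-cycle length = 8 (tail of 2 descent steps not counted)

8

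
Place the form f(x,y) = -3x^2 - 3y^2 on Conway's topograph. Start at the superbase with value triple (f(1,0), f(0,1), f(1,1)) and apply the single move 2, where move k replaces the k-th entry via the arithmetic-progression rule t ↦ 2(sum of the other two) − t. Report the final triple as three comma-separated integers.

start (-3,-3,-6) = (f(1,0),f(0,1),f(1,1))
replace slot 2: 2·((-3)+(-6)) − (-3) = -15 → (-3,-15,-6)

-3,-15,-6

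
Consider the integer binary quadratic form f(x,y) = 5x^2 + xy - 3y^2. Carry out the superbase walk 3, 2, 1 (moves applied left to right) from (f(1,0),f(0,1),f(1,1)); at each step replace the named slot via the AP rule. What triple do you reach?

start (5,-3,3) = (f(1,0),f(0,1),f(1,1))
replace slot 3: 2·(5+(-3)) − 3 = 1 → (5,-3,1)
replace slot 2: 2·(5+1) − (-3) = 15 → (5,15,1)
replace slot 1: 2·(15+1) − 5 = 27 → (27,15,1)

27,15,1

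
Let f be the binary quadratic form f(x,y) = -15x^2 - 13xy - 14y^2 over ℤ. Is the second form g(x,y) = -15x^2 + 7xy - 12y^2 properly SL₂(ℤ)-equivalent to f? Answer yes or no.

D₁ = -671, D₂ = -671
f is negative-definite; reduce −f:
−f: flip: (15,13,14)→(14,-13,15)
−f: reduced (well bottom): (14,-13,15) with a≤c, −a<b≤a
flip sign back: reduced form of f is (-14,13,-15)
g is negative-definite; reduce −g:
−g: flip: (15,-7,12)→(12,7,15)
−g: reduced (well bottom): (12,7,15) with a≤c, −a<b≤a
flip sign back: reduced form of g is (-12,-7,-15)
reduced forms (-14, 13, -15) vs (-12, -7, -15) ⇒ inequivalent

no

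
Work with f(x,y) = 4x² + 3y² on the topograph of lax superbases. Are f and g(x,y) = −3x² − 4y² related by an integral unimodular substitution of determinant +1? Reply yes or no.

D₁ = -48, D₂ = -48
f: flip: (4,0,3)→(3,0,4)
f: reduced (well bottom): (3,0,4) with a≤c, −a<b≤a
g is negative-definite; reduce −g:
−g: reduced (well bottom): (3,0,4) with a≤c, −a<b≤a
flip sign back: reduced form of g is (-3,0,-4)
reduced forms (3, 0, 4) vs (-3, 0, -4) ⇒ inequivalent

no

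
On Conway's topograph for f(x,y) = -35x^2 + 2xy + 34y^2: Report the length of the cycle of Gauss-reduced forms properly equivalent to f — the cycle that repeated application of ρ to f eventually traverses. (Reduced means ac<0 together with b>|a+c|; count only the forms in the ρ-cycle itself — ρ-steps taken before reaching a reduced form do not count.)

D = 4764, ⌊√D⌋ = 69
river: ρ → (34,66,-3)
river: ρ → (-3,66,34)
river: ρ → (34,2,-35)
river: ρ → (-35,68,1)
river: ρ → (1,68,-35)
river: ρ → (-35,2,34)
ρ-cycle length = 6 (tail of 0 descent steps not counted)

6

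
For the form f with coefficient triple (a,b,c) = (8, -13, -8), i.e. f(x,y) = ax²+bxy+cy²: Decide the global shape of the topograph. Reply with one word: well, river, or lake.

D = b²−4ac = (-13)² − 4·8·(-8) = 425
D > 0 non-square ⇒ indefinite ⇒ periodic river

river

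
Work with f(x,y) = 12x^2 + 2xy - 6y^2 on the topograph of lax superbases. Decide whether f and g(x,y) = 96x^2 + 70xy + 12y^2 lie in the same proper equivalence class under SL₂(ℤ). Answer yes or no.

D₁ = 292, D₂ = 292
river cycle of f (length 18): (-6, 10, 8), (8, 6, -8), (-8, 10, 6), (6, 14, -4), (-4, 10, 12), (12, 14, -2), (-2, 14, 12), (12, 10, -4), (-4, 14, 6), (6, 10, -8), … (8 more)
river cycle of g (length 18): (-6, 10, 8), (8, 6, -8), (-8, 10, 6), (6, 14, -4), (-4, 10, 12), (12, 14, -2), (-2, 14, 12), (12, 10, -4), (-4, 14, 6), (6, 10, -8), … (8 more)
cycles coincide ⇒ equivalent

yes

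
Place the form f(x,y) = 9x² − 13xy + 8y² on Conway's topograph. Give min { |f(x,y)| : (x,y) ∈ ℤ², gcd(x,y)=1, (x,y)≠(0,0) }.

translate: b→5 (≡-13 mod 18), so (9,-13,8)→(9,5,4)
flip: (9,5,4)→(4,-5,9)
translate: b→3 (≡-5 mod 8), so (4,-5,9)→(4,3,8)
reduced (well bottom): (4,3,8) with a≤c, −a<b≤a
well minimum = a = 4

4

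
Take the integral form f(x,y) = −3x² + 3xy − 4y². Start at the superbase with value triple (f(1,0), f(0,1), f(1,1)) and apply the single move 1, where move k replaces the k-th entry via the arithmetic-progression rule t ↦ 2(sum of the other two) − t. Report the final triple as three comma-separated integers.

start (-3,-4,-4) = (f(1,0),f(0,1),f(1,1))
replace slot 1: 2·((-4)+(-4)) − (-3) = -13 → (-13,-4,-4)

-13,-4,-4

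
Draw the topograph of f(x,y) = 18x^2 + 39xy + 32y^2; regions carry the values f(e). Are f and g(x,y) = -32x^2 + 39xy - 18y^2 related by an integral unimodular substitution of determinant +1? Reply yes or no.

D₁ = -783, D₂ = -783
f: translate: b→3 (≡39 mod 36), so (18,39,32)→(18,3,11)
f: flip: (18,3,11)→(11,-3,18)
f: reduced (well bottom): (11,-3,18) with a≤c, −a<b≤a
g is negative-definite; reduce −g:
−g: translate: b→25 (≡-39 mod 64), so (32,-39,18)→(32,25,11)
−g: flip: (32,25,11)→(11,-25,32)
−g: translate: b→-3 (≡-25 mod 22), so (11,-25,32)→(11,-3,18)
−g: reduced (well bottom): (11,-3,18) with a≤c, −a<b≤a
flip sign back: reduced form of g is (-11,3,-18)
reduced forms (11, -3, 18) vs (-11, 3, -18) ⇒ inequivalent

no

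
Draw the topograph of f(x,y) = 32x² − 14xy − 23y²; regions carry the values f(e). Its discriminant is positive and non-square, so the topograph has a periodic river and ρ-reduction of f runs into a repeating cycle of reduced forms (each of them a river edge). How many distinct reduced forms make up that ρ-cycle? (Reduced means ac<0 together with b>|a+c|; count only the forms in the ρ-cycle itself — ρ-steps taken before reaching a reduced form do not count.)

D = 3140, ⌊√D⌋ = 56
descent: ρ → (-23,14,32)  [lands on river]
river: ρ → (32,50,-5)
river: ρ → (-5,50,32)
river: ρ → (32,14,-23)
river: ρ → (-23,32,23)
river: ρ → (23,14,-32)
river: ρ → (-32,50,5)
river: ρ → (5,50,-32)
river: ρ → (-32,14,23)
river: ρ → (23,32,-23)
ρ-cycle length = 10 (tail of 1 descent step not counted)

10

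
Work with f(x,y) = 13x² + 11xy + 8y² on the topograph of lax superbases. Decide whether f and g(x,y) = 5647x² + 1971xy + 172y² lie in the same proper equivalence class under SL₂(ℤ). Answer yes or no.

D₁ = -295, D₂ = -295
f: flip: (13,11,8)→(8,-11,13)
f: translate: b→5 (≡-11 mod 16), so (8,-11,13)→(8,5,10)
f: reduced (well bottom): (8,5,10) with a≤c, −a<b≤a
g: flip: (5647,1971,172)→(172,-1971,5647)
g: translate: b→93 (≡-1971 mod 344), so (172,-1971,5647)→(172,93,13)
g: flip: (172,93,13)→(13,-93,172)
g: translate: b→11 (≡-93 mod 26), so (13,-93,172)→(13,11,8)
g: flip: (13,11,8)→(8,-11,13)
g: translate: b→5 (≡-11 mod 16), so (8,-11,13)→(8,5,10)
g: reduced (well bottom): (8,5,10) with a≤c, −a<b≤a
reduced forms (8, 5, 10) vs (8, 5, 10) ⇒ equivalent

yes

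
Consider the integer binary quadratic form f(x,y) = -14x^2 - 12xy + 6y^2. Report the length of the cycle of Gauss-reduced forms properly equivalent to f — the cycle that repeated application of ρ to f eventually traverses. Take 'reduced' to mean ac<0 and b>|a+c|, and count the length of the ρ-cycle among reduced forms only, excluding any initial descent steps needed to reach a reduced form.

D = 480, ⌊√D⌋ = 21
descent: ρ → (6,12,-14)  [lands on river]
river: ρ → (-14,16,4)
river: ρ → (4,16,-14)
river: ρ → (-14,12,6)
ρ-cycle length = 4 (tail of 1 descent step not counted)

4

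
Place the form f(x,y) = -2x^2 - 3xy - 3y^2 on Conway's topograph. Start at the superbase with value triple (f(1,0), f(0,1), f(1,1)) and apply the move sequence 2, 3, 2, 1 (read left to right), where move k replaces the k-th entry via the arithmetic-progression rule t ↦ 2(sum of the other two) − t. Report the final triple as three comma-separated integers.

start (-2,-3,-8) = (f(1,0),f(0,1),f(1,1))
replace slot 2: 2·((-2)+(-8)) − (-3) = -17 → (-2,-17,-8)
replace slot 3: 2·((-2)+(-17)) − (-8) = -30 → (-2,-17,-30)
replace slot 2: 2·((-2)+(-30)) − (-17) = -47 → (-2,-47,-30)
replace slot 1: 2·((-47)+(-30)) − (-2) = -152 → (-152,-47,-30)

-152,-47,-30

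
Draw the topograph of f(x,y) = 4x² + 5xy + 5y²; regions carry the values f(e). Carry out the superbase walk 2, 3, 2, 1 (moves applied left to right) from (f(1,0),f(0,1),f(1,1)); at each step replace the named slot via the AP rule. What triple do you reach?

start (4,5,14) = (f(1,0),f(0,1),f(1,1))
replace slot 2: 2·(4+14) − 5 = 31 → (4,31,14)
replace slot 3: 2·(4+31) − 14 = 56 → (4,31,56)
replace slot 2: 2·(4+56) − 31 = 89 → (4,89,56)
replace slot 1: 2·(89+56) − 4 = 286 → (286,89,56)

286,89,56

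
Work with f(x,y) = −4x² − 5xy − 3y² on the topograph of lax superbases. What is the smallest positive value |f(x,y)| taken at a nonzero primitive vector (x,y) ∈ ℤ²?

translate: b→-3 (≡5 mod 8), so (4,5,3)→(4,-3,2)
flip: (4,-3,2)→(2,3,4)
translate: b→-1 (≡3 mod 4), so (2,3,4)→(2,-1,3)
reduced (well bottom): (2,-1,3) with a≤c, −a<b≤a
well minimum |f| = |-2| = 2 (negative-definite)

2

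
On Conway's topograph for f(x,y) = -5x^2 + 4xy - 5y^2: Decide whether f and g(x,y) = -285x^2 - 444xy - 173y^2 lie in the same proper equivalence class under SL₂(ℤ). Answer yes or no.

D₁ = -84, D₂ = -84
f is negative-definite; reduce −f:
−f: flip: (5,-4,5)→(5,4,5)
−f: reduced (well bottom): (5,4,5) with a≤c, −a<b≤a
flip sign back: reduced form of f is (-5,-4,-5)
g is negative-definite; reduce −g:
−g: translate: b→-126 (≡444 mod 570), so (285,444,173)→(285,-126,14)
−g: flip: (285,-126,14)→(14,126,285)
−g: translate: b→14 (≡126 mod 28), so (14,126,285)→(14,14,5)
−g: flip: (14,14,5)→(5,-14,14)
−g: translate: b→-4 (≡-14 mod 10), so (5,-14,14)→(5,-4,5)
−g: flip: (5,-4,5)→(5,4,5)
−g: reduced (well bottom): (5,4,5) with a≤c, −a<b≤a
flip sign back: reduced form of g is (-5,-4,-5)
reduced forms (-5, -4, -5) vs (-5, -4, -5) ⇒ equivalent

yes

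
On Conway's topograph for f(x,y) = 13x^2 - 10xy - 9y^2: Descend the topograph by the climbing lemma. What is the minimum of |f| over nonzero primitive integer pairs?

descent: ρ → (-9,10,13)  [lands on river]
river: ρ → (13,16,-6)
river: ρ → (-6,20,7)
river: ρ → (7,22,-3)
river: ρ → (-3,20,14)
river: ρ → (14,8,-9)
closes: descent 1, river 6
min |a| on river = 3

3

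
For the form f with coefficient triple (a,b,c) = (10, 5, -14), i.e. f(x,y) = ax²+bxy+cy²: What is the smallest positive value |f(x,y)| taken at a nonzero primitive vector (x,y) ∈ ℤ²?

river: ρ → (-14,23,1)
river: ρ → (1,23,-14)
river: ρ → (-14,5,10)
river: ρ → (10,15,-9)
river: ρ → (-9,21,4)
river: ρ → (4,19,-14)
river: ρ → (-14,9,9)
river: ρ → (9,9,-14)
river: ρ → (-14,19,4)
river: ρ → (4,21,-9)
river: ρ → (-9,15,10)
river: ρ → (10,5,-14)
closes: descent 0, river 12
min |a| on river = 1

1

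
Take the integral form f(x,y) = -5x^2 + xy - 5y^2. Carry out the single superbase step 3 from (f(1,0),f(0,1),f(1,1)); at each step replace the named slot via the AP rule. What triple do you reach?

start (-5,-5,-9) = (f(1,0),f(0,1),f(1,1))
replace slot 3: 2·((-5)+(-5)) − (-9) = -11 → (-5,-5,-11)

-5,-5,-11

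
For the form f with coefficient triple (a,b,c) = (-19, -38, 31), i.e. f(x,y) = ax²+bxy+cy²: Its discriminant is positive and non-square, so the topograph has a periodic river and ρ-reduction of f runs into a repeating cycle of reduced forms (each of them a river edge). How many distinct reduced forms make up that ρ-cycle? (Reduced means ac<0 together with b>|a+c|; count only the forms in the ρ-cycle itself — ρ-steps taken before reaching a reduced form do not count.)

D = 3800, ⌊√D⌋ = 61
descent: ρ → (31,38,-19)  [lands on river]
river: ρ → (-19,38,31)
river: ρ → (31,24,-26)
river: ρ → (-26,28,29)
river: ρ → (29,30,-25)
river: ρ → (-25,20,34)
river: ρ → (34,48,-11)
river: ρ → (-11,40,50)
river: ρ → (50,60,-1)
river: ρ → (-1,60,50)
river: ρ → (50,40,-11)
river: ρ → (-11,48,34)
river: ρ → (34,20,-25)
river: ρ → (-25,30,29)
river: ρ → (29,28,-26)
river: ρ → (-26,24,31)
ρ-cycle length = 16 (tail of 1 descent step not counted)

16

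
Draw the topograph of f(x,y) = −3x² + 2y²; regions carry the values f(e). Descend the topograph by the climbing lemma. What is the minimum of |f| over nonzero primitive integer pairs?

descent: ρ → (2,4,-1)  [lands on river]
river: ρ → (-1,4,2)
closes: descent 1, river 2
min |a| on river = 1

1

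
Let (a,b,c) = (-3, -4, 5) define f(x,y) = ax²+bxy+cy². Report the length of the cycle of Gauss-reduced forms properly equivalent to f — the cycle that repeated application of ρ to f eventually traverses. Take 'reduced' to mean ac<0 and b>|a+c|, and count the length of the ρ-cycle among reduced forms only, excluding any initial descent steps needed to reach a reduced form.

D = 76, ⌊√D⌋ = 8
descent: ρ → (5,4,-3)  [lands on river]
river: ρ → (-3,8,1)
river: ρ → (1,8,-3)
river: ρ → (-3,4,5)
river: ρ → (5,6,-2)
river: ρ → (-2,6,5)
ρ-cycle length = 6 (tail of 1 descent step not counted)

6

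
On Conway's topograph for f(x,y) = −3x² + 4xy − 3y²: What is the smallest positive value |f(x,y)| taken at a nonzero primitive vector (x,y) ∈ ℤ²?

translate: b→2 (≡-4 mod 6), so (3,-4,3)→(3,2,2)
flip: (3,2,2)→(2,-2,3)
translate: b→2 (≡-2 mod 4), so (2,-2,3)→(2,2,3)
reduced (well bottom): (2,2,3) with a≤c, −a<b≤a
well minimum |f| = |-2| = 2 (negative-definite)

2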